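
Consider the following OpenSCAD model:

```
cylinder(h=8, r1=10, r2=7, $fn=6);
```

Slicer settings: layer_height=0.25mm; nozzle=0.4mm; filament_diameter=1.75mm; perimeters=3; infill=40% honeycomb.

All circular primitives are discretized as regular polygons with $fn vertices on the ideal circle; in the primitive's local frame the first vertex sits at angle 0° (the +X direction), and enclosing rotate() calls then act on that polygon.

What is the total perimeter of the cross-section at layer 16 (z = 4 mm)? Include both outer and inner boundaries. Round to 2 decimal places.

At z = 4 mm: the cone: at t=0.500 of its height the radius interpolates to r₁+(r₂−r₁)t = 8.500, giving a regular 6-gon of that circumradius (perimeter = 2·6·8.500·sin(180°/6) = 51.00 mm). Overall, the cross-section is a single solid region. Total boundary length (outer) = 51.00 mm.

51.00 mm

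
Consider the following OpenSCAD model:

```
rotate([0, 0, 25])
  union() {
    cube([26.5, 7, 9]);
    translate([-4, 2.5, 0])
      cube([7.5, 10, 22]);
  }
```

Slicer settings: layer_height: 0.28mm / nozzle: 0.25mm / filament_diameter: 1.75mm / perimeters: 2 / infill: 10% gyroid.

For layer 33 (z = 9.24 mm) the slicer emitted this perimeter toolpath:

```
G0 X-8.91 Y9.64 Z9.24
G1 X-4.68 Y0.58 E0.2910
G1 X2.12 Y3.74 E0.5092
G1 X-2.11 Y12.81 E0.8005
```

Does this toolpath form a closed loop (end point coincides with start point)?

Start point (G0): (-8.91, 9.64). End point (last G1): the path does not return to the start — open.

no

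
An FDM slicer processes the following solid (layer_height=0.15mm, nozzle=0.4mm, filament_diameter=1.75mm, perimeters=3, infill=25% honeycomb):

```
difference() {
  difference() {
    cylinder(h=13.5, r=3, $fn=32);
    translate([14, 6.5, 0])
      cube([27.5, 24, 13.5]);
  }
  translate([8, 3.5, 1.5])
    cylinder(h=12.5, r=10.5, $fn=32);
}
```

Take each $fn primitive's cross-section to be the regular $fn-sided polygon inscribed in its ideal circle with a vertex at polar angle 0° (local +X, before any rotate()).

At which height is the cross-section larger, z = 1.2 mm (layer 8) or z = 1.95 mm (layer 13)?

Layer 8 (z = 1.2): the r=3 cylinder gives a regular 32-gon of circumradius 3 (constant along its height) (area = (32/2)·3.000²·sin(360°/32) = 28.09 mm²); the 27.5×24 cube at (14, 6.5) contributes its full rectangle (area 660.00 mm²); Taking the first minus the rest: starting from the r=3 cylinder (28.09 mm²), the 27.5×24 cube at (14, 6.5) misses the remaining region (no effect) — area = 28.09 mm²; the cylinder at (8, 3.5) is absent (z outside [1.5, 14]); After the difference (first − rest): none of the subtracted shapes is present at this height, so the result so far is unchanged — area = 28.09 mm². So its area = 28.09 mm². Layer 13 (z = 1.95): the r=3 cylinder contributes a regular 32-gon of circumradius 3 (area = (32/2)·3.000²·sin(360°/32) = 28.09 mm²); the cube at (14, 6.5) (footprint 27.5×24) is included at this height (area 660.00 mm²); Taking the first minus the rest: starting from the r=3 cylinder (28.09 mm²), the 27.5×24 cube at (14, 6.5) misses the remaining region (no effect) — area = 28.09 mm²; the cylinder at (8, 3.5): section is a regular 32-gon, circumradius r=10.5 (area = (32/2)·10.500²·sin(360°/32) = 344.14 mm²); Subtracting the remaining from the first: starting from that combined region (28.09 mm²), the r=10.5 cylinder at (8, 3.5) partially overlaps it — only the 23.29 mm² overlap (of its 344.14 mm²) is removed, clipping the outline — area = 4.81 mm². So its area = 4.81 mm². Layer 8 is larger (28.09 vs 4.81 mm²).

layer 8 (z = 1.2 mm)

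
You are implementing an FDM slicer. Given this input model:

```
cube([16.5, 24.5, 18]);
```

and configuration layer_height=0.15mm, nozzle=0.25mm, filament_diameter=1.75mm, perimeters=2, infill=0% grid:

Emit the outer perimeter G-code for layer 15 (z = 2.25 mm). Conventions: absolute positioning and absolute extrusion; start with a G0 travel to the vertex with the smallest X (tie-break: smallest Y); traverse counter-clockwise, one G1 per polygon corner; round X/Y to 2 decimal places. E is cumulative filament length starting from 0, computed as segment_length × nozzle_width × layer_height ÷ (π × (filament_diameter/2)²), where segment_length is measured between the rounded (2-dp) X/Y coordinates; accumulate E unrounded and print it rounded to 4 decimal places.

At z = 2.25 mm: the 16.5×24.5 cube contributes its full rectangle. The outline is a single polygon with 4 vertices. Extrusion per mm of travel: 0.25 × 0.15 / (π × 0.875²) = 0.015591. Accumulating E over each segment gives final E = 1.2784.

G0 X0.00 Y0.00 Z2.25
G1 X16.50 Y0.00 E0.2572
G1 X16.50 Y24.50 E0.6392
G1 X0.00 Y24.50 E0.8965
G1 X0.00 Y0.00 E1.2784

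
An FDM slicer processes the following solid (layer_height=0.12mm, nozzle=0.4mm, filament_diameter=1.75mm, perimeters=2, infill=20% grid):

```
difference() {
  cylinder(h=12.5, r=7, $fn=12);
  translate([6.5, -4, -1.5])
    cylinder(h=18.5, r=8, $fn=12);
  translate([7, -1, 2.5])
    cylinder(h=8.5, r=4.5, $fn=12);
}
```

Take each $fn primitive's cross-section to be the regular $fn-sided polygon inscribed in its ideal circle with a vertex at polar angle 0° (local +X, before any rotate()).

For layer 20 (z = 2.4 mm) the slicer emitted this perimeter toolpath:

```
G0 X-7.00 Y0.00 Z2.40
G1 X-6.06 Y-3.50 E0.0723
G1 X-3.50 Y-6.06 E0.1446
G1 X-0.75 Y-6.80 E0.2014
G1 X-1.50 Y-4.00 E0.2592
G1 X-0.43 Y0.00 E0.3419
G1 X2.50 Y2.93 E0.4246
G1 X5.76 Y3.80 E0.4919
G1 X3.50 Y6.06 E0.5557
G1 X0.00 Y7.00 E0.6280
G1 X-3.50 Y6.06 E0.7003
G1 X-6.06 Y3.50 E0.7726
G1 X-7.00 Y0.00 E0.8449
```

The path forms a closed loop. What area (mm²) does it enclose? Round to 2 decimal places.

Apply the shoelace formula to the sequence of (X, Y) vertices; enclosed area = 85.13 mm².

85.13 mm²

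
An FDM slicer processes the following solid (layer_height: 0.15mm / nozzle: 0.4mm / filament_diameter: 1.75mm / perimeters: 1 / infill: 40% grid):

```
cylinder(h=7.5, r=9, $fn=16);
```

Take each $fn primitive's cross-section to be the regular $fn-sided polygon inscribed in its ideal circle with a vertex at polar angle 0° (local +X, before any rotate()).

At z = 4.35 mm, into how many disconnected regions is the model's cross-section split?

1

At z = 4.35 mm: the r=9 cylinder gives a regular 16-gon of circumradius 9 (constant along its height). The result has 1 disconnected region.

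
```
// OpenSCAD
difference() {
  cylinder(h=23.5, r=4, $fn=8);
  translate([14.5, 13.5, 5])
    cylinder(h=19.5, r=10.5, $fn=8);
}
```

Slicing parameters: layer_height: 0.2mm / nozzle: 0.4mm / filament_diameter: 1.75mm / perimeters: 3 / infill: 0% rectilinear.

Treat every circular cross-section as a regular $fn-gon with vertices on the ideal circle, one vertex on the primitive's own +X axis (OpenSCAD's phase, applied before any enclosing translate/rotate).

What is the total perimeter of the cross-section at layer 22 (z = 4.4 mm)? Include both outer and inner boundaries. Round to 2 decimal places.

24.49 mm

At z = 4.4 mm: the r=4 cylinder gives a regular 8-gon of circumradius 4 (constant along its height) (perimeter = 2·8·4.000·sin(180°/8) = 24.49 mm); the cylinder at (14.5, 13.5) is not intersected at this z (z outside [5, 24.5]); After the difference (first − rest): none of the subtracted shapes is present at this height, so the r=4 cylinder is unchanged — boundary = 24.49 mm. Overall, the cross-section is a single solid region. Total boundary length (outer) = 24.49 mm.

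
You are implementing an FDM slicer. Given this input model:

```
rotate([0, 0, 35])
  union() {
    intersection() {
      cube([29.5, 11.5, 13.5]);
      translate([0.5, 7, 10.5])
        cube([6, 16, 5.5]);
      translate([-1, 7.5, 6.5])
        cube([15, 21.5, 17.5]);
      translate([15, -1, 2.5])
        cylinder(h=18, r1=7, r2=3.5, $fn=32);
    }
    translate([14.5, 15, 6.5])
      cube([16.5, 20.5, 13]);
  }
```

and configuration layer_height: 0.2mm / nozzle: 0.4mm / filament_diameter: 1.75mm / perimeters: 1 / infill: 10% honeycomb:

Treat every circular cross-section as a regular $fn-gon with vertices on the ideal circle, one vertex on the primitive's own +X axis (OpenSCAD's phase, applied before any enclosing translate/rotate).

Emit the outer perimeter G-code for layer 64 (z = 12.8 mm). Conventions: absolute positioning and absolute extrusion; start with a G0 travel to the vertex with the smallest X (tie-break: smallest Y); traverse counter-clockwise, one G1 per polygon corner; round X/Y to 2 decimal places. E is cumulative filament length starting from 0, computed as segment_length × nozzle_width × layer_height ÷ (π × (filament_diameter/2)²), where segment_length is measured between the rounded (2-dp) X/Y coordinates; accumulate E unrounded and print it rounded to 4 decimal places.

At z = 12.8 mm: the cube (footprint 29.5×11.5) is included at this height; the cube at (0.5, 7) is present — its section is the full 6×16 rectangle; the cube at (-1, 7.5) is present — its section is the full 15×21.5 rectangle; the cone at (15, -1) (r1=7→r2=3.5) has section circumradius 4.997 here — a regular 32-gon; After intersecting: the 6×16 cube at (0.5, 7) partially overlaps the 29.5×11.5 cube; clipping to the common part keeps 27.00 mm²; the 15×21.5 cube at (-1, 7.5) partially overlaps the running intersection; clipping to the common part keeps 24.00 mm²; the cone at (15, -1) does not overlap the running intersection (empty) — nothing remains; the cube at (14.5, 15) (footprint 16.5×20.5) is included at this height; Combining (union): only the 16.5×20.5 cube at (14.5, 15) is present, so the union is just that shape — 1 connected region; (rotated 35° about Z; rotation is an isometry so areas/perimeters/island counts are preserved). The outline is a single polygon with 4 vertices. Extrusion per mm of travel: 0.4 × 0.2 / (π × 0.875²) = 0.033260. Accumulating E over each segment gives final E = 2.4612.

G0 X-8.48 Y37.40 Z12.80
G1 X3.27 Y20.60 E0.6819
G1 X16.79 Y30.07 E1.2309
G1 X5.03 Y46.86 E1.9127
G1 X-8.48 Y37.40 E2.4612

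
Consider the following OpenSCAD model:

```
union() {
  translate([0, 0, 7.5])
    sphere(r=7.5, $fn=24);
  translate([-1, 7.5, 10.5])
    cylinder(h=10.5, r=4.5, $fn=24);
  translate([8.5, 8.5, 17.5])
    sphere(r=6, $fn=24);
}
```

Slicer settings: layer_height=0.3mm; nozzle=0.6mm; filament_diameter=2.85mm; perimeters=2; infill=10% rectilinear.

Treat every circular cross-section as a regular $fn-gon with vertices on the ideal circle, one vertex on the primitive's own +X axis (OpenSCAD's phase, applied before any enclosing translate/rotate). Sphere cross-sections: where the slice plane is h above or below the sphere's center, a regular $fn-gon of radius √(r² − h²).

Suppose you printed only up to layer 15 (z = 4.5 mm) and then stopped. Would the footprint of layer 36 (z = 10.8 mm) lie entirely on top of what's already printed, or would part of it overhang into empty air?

Compare the two slices. At z = 4.5: the r=7.5 sphere slices to a regular 24-gon of circumradius 6.874 (√(r²−h²) with h=3 from center) (area = (24/2)·6.874²·sin(360°/24) = 146.75 mm²); the cylinder at (-1, 7.5) is absent (z outside [10.5, 21]); the sphere at (8.5, 8.5) is absent (|z−center|=13.000 > r=6); Merging all regions: only the r=7.5 sphere is present, so the union is just that shape — area = 146.75 mm². At z = 10.8: the sphere: section is a regular 24-gon, circumradius = √(r²−h²) = √(7.5²−3.3²) = 6.735 (area = (24/2)·6.735²·sin(360°/24) = 140.88 mm²); the r=4.5 cylinder at (-1, 7.5) contributes a regular 24-gon of circumradius 4.5 (area = (24/2)·4.500²·sin(360°/24) = 62.89 mm²); the sphere at (8.5, 8.5) is not intersected at this z (|z−center|=6.700 > r=6); Combining (union): the regions partially overlap — summed areas 203.77 mm² minus the doubly-counted overlap 19.82 mm² gives 183.95 mm² — area = 183.95 mm². Checking containment: at z = 10.8 the cross-section extends beyond the z = 4.5 cross-section by about 41.90 mm².

part overhangs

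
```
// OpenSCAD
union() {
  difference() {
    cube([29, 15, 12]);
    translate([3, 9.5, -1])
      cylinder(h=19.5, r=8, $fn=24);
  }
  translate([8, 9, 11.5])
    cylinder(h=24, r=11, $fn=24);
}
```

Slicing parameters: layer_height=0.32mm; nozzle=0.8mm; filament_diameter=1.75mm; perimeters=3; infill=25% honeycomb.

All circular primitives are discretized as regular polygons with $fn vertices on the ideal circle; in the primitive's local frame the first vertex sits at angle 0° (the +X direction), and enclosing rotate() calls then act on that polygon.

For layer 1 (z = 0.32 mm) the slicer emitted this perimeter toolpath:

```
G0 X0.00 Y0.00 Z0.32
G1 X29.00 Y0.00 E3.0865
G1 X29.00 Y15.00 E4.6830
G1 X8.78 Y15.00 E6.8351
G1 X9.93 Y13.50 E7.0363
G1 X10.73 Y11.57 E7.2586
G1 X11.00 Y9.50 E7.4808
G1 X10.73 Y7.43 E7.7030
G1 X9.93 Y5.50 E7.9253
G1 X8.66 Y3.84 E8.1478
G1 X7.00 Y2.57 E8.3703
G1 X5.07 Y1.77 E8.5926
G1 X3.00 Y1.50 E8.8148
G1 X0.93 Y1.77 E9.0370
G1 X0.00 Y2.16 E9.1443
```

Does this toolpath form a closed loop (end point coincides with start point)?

no

Start point (G0): (0.00, 0.00). End point (last G1): the path does not return to the start — open.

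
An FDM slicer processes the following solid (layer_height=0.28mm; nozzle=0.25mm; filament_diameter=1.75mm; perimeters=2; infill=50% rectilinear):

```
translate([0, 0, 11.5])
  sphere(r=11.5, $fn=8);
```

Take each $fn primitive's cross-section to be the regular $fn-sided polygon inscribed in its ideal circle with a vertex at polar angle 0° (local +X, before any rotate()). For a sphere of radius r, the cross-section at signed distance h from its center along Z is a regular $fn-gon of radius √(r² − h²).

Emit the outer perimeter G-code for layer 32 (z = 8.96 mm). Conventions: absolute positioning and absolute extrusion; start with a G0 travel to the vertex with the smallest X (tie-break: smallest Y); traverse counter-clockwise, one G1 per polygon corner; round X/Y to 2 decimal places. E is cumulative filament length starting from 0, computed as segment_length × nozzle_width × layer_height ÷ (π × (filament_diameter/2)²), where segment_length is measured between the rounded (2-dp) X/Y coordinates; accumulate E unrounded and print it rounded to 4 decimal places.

At z = 8.96 mm: the r=11.5 sphere slices to a regular 8-gon of circumradius 11.216 (√(r²−h²) with h=2.54 from center). The outline is a single polygon with 8 vertices. Extrusion per mm of travel: 0.25 × 0.28 / (π × 0.875²) = 0.029103. Accumulating E over each segment gives final E = 1.9989.

G0 X-11.22 Y0.00 Z8.96
G1 X-7.93 Y-7.93 E0.2499
G1 X0.00 Y-11.22 E0.4997
G1 X7.93 Y-7.93 E0.7496
G1 X11.22 Y0.00 E0.9994
G1 X7.93 Y7.93 E1.2493
G1 X0.00 Y11.22 E1.4991
G1 X-7.93 Y7.93 E1.7490
G1 X-11.22 Y0.00 E1.9989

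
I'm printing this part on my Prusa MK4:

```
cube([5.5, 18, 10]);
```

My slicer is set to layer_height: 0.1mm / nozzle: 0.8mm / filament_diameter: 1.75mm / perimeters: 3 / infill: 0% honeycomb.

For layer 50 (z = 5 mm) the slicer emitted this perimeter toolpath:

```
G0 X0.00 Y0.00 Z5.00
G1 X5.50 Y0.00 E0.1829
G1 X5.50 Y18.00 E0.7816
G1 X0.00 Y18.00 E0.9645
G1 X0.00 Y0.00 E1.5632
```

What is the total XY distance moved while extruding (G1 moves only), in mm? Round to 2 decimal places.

Sum the Euclidean lengths of each G1 segment: total = 47.00 mm.

47.00 mm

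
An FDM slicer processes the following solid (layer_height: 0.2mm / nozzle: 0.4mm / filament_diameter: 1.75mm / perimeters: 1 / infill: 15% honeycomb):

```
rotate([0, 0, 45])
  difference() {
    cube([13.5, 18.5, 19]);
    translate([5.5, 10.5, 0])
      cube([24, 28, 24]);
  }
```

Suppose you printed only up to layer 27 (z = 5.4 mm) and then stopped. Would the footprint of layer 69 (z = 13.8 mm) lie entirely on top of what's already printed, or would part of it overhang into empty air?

Compare the two slices. At z = 5.4: the 13.5×18.5 cube contributes its full rectangle (area 249.75 mm²); the cube at (5.5, 10.5) is present — its section is the full 24×28 rectangle (area 672.00 mm²); After the difference (first − rest): starting from the 13.5×18.5 cube (249.75 mm²), the 24×28 cube at (5.5, 10.5) partially overlaps it — only the 64.00 mm² overlap (of its 672.00 mm²) is removed, clipping the outline — area = 185.75 mm²; (rotated 45° about Z; rotation is an isometry so areas/perimeters/island counts are preserved). At z = 13.8: the cube is present — its section is the full 13.5×18.5 rectangle (area 249.75 mm²); the 24×28 cube at (5.5, 10.5) contributes its full rectangle (area 672.00 mm²); Taking the first minus the rest: starting from the 13.5×18.5 cube (249.75 mm²), the 24×28 cube at (5.5, 10.5) partially overlaps it — only the 64.00 mm² overlap (of its 672.00 mm²) is removed, clipping the outline — area = 185.75 mm²; (rotated 45° about Z; rotation is an isometry so areas/perimeters/island counts are preserved). Checking containment: the cross-section at z = 13.8 is a subset of the cross-section at z = 5.4.

entirely on top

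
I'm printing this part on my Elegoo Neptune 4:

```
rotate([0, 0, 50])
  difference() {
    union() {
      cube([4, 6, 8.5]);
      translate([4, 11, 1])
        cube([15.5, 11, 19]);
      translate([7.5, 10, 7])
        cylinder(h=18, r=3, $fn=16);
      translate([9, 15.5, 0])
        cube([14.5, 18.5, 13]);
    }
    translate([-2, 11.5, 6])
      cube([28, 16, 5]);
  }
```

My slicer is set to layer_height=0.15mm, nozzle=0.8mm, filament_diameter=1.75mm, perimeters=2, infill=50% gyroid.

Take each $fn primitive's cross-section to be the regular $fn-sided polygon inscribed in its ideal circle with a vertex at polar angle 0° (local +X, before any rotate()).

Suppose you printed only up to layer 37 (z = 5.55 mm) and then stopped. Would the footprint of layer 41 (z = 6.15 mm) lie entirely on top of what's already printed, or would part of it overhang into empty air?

Compare the two slices. At z = 5.55: the cube (footprint 4×6) is included at this height (area 24.00 mm²); the cube at (4, 11) is present — its section is the full 15.5×11 rectangle (area 170.50 mm²); the cylinder at (7.5, 10) does not reach this height (z outside [7, 25]); the cube at (9, 15.5) is present — its section is the full 14.5×18.5 rectangle (area 268.25 mm²); Combining (union): the regions partially overlap — summed areas 462.75 mm² minus the doubly-counted overlap 68.25 mm² gives 394.50 mm² — area = 394.50 mm²; the cube at (-2, 11.5) is not intersected at this z (z outside [6, 11]); Subtracting the remaining from the first: none of the subtracted shapes is present at this height, so the result so far is unchanged — area = 394.50 mm²; (rotated 50° about Z; rotation is an isometry so areas/perimeters/island counts are preserved). At z = 6.15: the cube (footprint 4×6) is included at this height (area 24.00 mm²); the cube at (4, 11) is present — its section is the full 15.5×11 rectangle (area 170.50 mm²); the cylinder at (7.5, 10) is not intersected at this z (z outside [7, 25]); the 14.5×18.5 cube at (9, 15.5) contributes its full rectangle (area 268.25 mm²); Merging all regions: the regions partially overlap — summed areas 462.75 mm² minus the doubly-counted overlap 68.25 mm² gives 394.50 mm² — area = 394.50 mm²; the cube at (-2, 11.5) (footprint 28×16) is included at this height (area 448.00 mm²); Subtracting the remaining from the first: starting from that combined region (394.50 mm²), the 28×16 cube at (-2, 11.5) partially overlaps it — only the 268.50 mm² overlap (of its 448.00 mm²) is removed, clipping the outline — area = 126.00 mm²; (rotated 50° about Z; rotation is an isometry so areas/perimeters/island counts are preserved). Checking containment: the cross-section at z = 6.15 is a subset of the cross-section at z = 5.55.

entirely on top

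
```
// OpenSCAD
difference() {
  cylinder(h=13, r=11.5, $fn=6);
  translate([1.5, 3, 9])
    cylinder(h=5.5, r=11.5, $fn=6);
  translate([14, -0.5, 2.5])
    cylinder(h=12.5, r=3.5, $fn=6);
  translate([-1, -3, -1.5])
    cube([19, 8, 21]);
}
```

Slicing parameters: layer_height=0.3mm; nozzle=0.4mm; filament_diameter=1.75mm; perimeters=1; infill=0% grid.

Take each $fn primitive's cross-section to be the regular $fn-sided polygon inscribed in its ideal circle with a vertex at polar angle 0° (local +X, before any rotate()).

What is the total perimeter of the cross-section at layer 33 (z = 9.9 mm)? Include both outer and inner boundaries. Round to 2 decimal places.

At z = 9.9 mm: the r=11.5 cylinder contributes a regular 6-gon of circumradius 11.5 (perimeter = 2·6·11.500·sin(180°/6) = 69.00 mm); the r=11.5 cylinder at (1.5, 3) gives a regular 6-gon of circumradius 11.5 (constant along its height) (perimeter = 2·6·11.500·sin(180°/6) = 69.00 mm); the cylinder at (14, -0.5): section is a regular 6-gon, circumradius r=3.5 (perimeter = 2·6·3.500·sin(180°/6) = 21.00 mm); the cube at (-1, -3) is present — its section is the full 19×8 rectangle (perimeter 54.00 mm); Subtracting the remaining from the first: starting from the r=11.5 cylinder, the r=11.5 cylinder at (1.5, 3) partially overlaps it — only the 275.25 mm² overlap (of its 343.60 mm²) is removed, clipping the outline; the r=3.5 cylinder at (14, -0.5) partially overlaps it — only the 0.26 mm² overlap (of its 31.83 mm²) is removed, clipping the outline; the 19×8 cube at (-1, -3) partially overlaps it — only the 0.46 mm² overlap (of its 152.00 mm²) is removed, clipping the outline — boundary = 61.84 mm. Overall, the cross-section is a single solid region. Total boundary length (outer) = 61.84 mm.

61.84 mm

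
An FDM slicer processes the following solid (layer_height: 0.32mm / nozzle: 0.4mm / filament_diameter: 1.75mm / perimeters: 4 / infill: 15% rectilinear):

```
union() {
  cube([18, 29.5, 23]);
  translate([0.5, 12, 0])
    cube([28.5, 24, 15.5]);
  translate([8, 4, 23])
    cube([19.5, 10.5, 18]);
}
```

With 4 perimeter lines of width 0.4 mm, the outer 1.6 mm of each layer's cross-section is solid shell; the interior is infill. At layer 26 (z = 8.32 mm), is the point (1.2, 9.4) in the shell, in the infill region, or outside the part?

At z = 8.32 mm: the cube (footprint 18×29.5) is included at this height; the cube at (0.5, 12) is present — its section is the full 28.5×24 rectangle; the cube at (8, 4) does not reach this height (z outside [23, 41]); Combining (union): the regions partially overlap (shared area 306.25 mm²), so overlapping operands fuse into one piece — 1 connected region. Overall, the cross-section is a single solid region. The nearest boundary edge runs (0.00, 0.00)→(0.00, 29.50); distance from the point to it = 1.20 mm. The point is inside the cross-section, 1.20 mm from the nearest boundary — within the 1.6 mm shell band (4 × 0.4).

shell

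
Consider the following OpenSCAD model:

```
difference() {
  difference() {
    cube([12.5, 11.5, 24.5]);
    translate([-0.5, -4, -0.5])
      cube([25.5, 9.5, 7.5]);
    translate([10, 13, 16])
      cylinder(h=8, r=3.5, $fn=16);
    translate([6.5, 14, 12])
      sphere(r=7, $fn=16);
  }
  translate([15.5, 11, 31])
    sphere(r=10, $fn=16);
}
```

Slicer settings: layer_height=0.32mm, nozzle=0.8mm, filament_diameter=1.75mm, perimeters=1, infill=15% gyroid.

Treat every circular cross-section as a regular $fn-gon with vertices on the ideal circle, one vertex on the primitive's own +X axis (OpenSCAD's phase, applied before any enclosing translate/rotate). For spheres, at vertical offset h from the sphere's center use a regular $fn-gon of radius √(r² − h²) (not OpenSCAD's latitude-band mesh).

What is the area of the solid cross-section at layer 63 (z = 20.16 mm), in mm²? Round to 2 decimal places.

135.33 mm²

At z = 20.16 mm: the 12.5×11.5 cube contributes its full rectangle (area 143.75 mm²); the cube at (-0.5, -4) does not reach this height (z outside [-0.5, 7]); the cylinder at (10, 13): section is a regular 16-gon, circumradius r=3.5 (area = (16/2)·3.500²·sin(360°/16) = 37.50 mm²); the sphere at (6.5, 14) does not reach this height (|z−center|=8.160 > r=7); After the difference (first − rest): starting from the 12.5×11.5 cube (143.75 mm²), the r=3.5 cylinder at (10, 13) partially overlaps it — only the 8.42 mm² overlap (of its 37.50 mm²) is removed, clipping the outline — area = 135.33 mm²; the sphere at (15.5, 11) is not intersected at this z (|z−center|=10.840 > r=10); After the difference (first − rest): none of the subtracted shapes is present at this height, so the result so far is unchanged — area = 135.33 mm². Overall, the cross-section is a single solid region. Net area = 135.33 mm².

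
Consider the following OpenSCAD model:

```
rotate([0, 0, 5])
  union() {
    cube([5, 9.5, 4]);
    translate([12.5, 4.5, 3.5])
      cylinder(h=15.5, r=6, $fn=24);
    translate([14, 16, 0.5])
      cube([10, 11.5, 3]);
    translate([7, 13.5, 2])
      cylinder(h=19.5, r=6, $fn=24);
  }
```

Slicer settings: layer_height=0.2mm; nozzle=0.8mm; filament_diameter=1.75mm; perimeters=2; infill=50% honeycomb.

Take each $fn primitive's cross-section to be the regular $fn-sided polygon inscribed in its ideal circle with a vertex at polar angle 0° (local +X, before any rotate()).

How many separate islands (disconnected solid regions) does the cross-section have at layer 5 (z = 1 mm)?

At z = 1 mm: the cube (footprint 5×9.5) is included at this height; the cylinder at (12.5, 4.5) is absent (z outside [3.5, 19]); the cube at (14, 16) (footprint 10×11.5) is included at this height; the cylinder at (7, 13.5) is absent (z outside [2, 21.5]); Taking the union: the 2 present regions are separate (no shared area or edge), so areas and boundary lengths simply add and each stays a separate island — 2 connected regions; (rotated 5° about Z; rotation is an isometry so areas/perimeters/island counts are preserved). Overall, the cross-section has 2 separate islands. Island count = 2.

2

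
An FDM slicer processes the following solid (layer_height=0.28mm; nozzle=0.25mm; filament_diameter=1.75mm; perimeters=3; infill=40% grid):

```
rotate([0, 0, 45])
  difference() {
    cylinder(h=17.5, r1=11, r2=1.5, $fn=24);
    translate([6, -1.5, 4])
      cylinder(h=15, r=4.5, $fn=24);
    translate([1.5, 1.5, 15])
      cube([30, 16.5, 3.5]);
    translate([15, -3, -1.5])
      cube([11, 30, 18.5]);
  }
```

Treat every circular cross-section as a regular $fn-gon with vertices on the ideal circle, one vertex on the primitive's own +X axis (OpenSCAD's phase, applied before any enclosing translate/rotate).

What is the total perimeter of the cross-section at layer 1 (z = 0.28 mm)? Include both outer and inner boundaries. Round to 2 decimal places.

67.97 mm

At z = 0.28 mm: the cone (r1=11→r2=1.5) has section circumradius 10.848 here — a regular 24-gon (perimeter = 2·24·10.848·sin(180°/24) = 67.97 mm); the cylinder at (6, -1.5) is not intersected at this z (z outside [4, 19]); the cube at (1.5, 1.5) is absent (z outside [15, 18.5]); the 11×30 cube at (15, -3) contributes its full rectangle (perimeter 82.00 mm); After the difference (first − rest): starting from the cone, the 11×30 cube at (15, -3) misses the remaining region (no effect) — boundary = 67.97 mm; (whole slice rotated 45° about Z — lengths, areas and connectivity unchanged). Overall, the cross-section is a single solid region. Total boundary length (outer) = 67.97 mm.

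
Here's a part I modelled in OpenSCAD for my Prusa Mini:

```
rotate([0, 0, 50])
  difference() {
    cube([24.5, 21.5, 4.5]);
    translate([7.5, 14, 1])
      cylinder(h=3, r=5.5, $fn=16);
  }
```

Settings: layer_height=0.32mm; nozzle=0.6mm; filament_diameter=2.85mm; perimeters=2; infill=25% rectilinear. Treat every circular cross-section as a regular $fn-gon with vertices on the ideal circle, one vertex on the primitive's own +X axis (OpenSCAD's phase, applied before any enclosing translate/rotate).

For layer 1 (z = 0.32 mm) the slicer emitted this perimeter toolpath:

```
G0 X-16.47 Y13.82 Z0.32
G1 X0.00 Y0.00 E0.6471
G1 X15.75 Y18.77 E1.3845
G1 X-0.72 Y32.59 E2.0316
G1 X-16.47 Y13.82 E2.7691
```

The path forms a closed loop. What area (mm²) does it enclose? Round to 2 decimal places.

526.81 mm²

Apply the shoelace formula to the sequence of (X, Y) vertices; enclosed area = 526.81 mm².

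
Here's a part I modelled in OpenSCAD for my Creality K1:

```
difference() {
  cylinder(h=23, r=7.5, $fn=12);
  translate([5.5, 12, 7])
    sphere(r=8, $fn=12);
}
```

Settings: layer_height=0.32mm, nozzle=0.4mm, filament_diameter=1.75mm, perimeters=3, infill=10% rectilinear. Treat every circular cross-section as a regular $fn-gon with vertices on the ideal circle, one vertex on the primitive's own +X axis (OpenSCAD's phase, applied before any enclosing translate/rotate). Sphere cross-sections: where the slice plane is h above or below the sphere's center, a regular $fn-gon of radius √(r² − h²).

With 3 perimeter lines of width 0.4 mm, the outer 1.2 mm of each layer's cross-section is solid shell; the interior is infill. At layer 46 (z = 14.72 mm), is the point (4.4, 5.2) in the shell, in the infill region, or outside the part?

shell

At z = 14.72 mm: the r=7.5 cylinder gives a regular 12-gon of circumradius 7.5 (constant along its height); the sphere at (5.5, 12): section is a regular 12-gon, circumradius = √(r²−h²) = √(8²−7.72²) = 2.098; Taking the first minus the rest: starting from the r=7.5 cylinder, the r=8 sphere at (5.5, 12) misses the remaining region (no effect) — 1 connected region. Overall, the cross-section is a single solid region. The nearest boundary edge runs (3.75, 6.50)→(6.50, 3.75); distance from the point to it = 0.46 mm. The point is inside the cross-section, 0.46 mm from the nearest boundary — within the 1.2 mm shell band (3 × 0.4).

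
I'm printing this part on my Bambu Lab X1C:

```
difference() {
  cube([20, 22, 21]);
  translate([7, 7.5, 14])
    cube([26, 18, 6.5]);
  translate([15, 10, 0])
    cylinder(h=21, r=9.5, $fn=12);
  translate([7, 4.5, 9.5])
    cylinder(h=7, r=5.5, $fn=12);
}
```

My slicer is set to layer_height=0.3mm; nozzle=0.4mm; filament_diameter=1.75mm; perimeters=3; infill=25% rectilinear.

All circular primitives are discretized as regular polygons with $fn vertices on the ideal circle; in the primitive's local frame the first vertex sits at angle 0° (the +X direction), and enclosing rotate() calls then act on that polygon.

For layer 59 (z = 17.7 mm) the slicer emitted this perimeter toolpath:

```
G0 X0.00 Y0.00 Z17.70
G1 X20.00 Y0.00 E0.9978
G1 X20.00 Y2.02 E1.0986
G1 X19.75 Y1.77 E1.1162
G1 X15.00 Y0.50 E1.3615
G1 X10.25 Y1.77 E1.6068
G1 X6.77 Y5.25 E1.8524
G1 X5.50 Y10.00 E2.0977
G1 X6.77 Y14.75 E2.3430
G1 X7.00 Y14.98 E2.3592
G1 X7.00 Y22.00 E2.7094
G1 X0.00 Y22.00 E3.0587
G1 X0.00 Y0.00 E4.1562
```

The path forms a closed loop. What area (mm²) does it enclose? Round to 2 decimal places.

168.02 mm²

Apply the shoelace formula to the sequence of (X, Y) vertices; enclosed area = 168.02 mm².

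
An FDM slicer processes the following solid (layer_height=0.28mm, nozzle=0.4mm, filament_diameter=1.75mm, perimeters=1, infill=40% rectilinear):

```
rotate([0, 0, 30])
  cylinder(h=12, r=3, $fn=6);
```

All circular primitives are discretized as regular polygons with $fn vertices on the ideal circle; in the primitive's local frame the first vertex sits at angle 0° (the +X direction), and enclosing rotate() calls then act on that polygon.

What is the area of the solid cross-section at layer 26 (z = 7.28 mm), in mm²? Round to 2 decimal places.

23.38 mm²

At z = 7.28 mm: the cylinder: section is a regular 6-gon, circumradius r=3 (area = (6/2)·3.000²·sin(360°/6) = 23.38 mm²); (rotated 30° about Z; rotation is an isometry so areas/perimeters/island counts are preserved). Overall, the cross-section is a single solid region. Net area = 23.38 mm².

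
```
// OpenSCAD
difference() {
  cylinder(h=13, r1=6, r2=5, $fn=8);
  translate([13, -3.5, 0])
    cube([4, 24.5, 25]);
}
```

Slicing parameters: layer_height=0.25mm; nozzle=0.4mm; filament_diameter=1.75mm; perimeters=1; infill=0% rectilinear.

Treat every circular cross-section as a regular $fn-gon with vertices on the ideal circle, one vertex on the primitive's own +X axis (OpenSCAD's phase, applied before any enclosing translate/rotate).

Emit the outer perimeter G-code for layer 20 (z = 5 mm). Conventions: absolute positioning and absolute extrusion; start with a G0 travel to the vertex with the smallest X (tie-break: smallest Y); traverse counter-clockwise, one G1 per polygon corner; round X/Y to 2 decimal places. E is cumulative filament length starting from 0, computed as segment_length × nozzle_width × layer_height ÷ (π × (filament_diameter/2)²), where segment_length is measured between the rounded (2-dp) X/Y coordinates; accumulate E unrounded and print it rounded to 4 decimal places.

At z = 5 mm: the cone contributes a regular 8-gon of circumradius 5.615 (interpolated between r1=6 and r2=5 at t=0.385); the cube at (13, -3.5) (footprint 4×24.5) is included at this height; Subtracting the remaining from the first: starting from the cone, the 4×24.5 cube at (13, -3.5) misses the remaining region (no effect) — 1 connected region. The outline is a single polygon with 8 vertices. Extrusion per mm of travel: 0.4 × 0.25 / (π × 0.875²) = 0.041575. Accumulating E over each segment gives final E = 1.4299.

G0 X-5.62 Y0.00 Z5.00
G1 X-3.97 Y-3.97 E0.1787
G1 X0.00 Y-5.62 E0.3575
G1 X3.97 Y-3.97 E0.5362
G1 X5.62 Y0.00 E0.7150
G1 X3.97 Y3.97 E0.8937
G1 X0.00 Y5.62 E1.0724
G1 X-3.97 Y3.97 E1.2512
G1 X-5.62 Y0.00 E1.4299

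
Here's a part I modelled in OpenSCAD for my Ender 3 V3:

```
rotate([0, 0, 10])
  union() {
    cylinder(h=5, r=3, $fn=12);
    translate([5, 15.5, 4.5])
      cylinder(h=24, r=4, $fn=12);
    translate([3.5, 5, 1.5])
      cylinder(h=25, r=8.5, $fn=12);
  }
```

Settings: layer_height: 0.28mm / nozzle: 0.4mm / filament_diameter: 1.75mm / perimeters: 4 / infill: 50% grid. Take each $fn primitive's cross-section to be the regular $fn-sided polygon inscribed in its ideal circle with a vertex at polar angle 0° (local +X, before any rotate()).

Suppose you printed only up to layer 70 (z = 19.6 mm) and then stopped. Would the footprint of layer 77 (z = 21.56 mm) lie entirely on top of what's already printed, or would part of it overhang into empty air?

entirely on top

Compare the two slices. At z = 19.6: the cylinder is absent (z outside [0, 5]); the r=4 cylinder at (5, 15.5) contributes a regular 12-gon of circumradius 4 (area = (12/2)·4.000²·sin(360°/12) = 48.00 mm²); the r=8.5 cylinder at (3.5, 5) gives a regular 12-gon of circumradius 8.5 (constant along its height) (area = (12/2)·8.500²·sin(360°/12) = 216.75 mm²); Combining (union): the regions partially overlap — summed areas 264.75 mm² minus the doubly-counted overlap 6.06 mm² gives 258.69 mm² — area = 258.69 mm²; (whole slice rotated 10° about Z — lengths, areas and connectivity unchanged). At z = 21.56: the cylinder does not reach this height (z outside [0, 5]); the r=4 cylinder at (5, 15.5) gives a regular 12-gon of circumradius 4 (constant along its height) (area = (12/2)·4.000²·sin(360°/12) = 48.00 mm²); the cylinder at (3.5, 5): section is a regular 12-gon, circumradius r=8.5 (area = (12/2)·8.500²·sin(360°/12) = 216.75 mm²); Merging all regions: the regions partially overlap — summed areas 264.75 mm² minus the doubly-counted overlap 6.06 mm² gives 258.69 mm² — area = 258.69 mm²; (rotated 10° about Z; rotation is an isometry so areas/perimeters/island counts are preserved). Checking containment: the cross-section at z = 21.56 is a subset of the cross-section at z = 19.6.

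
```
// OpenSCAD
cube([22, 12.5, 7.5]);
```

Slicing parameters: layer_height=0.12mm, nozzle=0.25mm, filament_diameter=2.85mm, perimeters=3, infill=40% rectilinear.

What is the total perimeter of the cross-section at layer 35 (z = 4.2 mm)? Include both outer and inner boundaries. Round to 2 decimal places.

69.00 mm

At z = 4.2 mm: the cube (footprint 22×12.5) is included at this height (perimeter 69.00 mm). Overall, the cross-section is a single solid region. Total boundary length (outer) = 69.00 mm.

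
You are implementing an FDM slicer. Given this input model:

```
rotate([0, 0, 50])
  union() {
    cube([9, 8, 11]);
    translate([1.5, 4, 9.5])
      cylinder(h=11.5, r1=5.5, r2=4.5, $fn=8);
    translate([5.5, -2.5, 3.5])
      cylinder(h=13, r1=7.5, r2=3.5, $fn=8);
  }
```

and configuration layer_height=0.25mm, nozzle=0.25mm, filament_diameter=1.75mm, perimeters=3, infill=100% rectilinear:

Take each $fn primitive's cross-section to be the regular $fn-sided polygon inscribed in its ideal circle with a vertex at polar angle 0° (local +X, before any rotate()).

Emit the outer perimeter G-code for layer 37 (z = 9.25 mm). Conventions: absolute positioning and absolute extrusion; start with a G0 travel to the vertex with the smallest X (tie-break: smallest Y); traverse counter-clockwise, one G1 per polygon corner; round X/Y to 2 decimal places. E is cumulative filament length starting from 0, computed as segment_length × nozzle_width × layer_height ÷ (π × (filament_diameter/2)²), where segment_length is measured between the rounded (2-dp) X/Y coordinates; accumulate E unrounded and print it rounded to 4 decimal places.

At z = 9.25 mm: the 9×8 cube contributes its full rectangle; the cone at (1.5, 4) is absent (z outside [9.5, 21]); the cone at (5.5, -2.5): at t=0.442 of its height the radius interpolates to r₁+(r₂−r₁)t = 5.731, giving a regular 8-gon of that circumradius; Combining (union): the regions partially overlap (shared area 18.96 mm²), so overlapping operands fuse into one piece — 1 connected region; (whole slice rotated 50° about Z — lengths, areas and connectivity unchanged). The outline is a single polygon with 11 vertices. Extrusion per mm of travel: 0.25 × 0.25 / (π × 0.875²) = 0.025984. Accumulating E over each segment gives final E = 1.2803.

G0 X-6.13 Y5.14 Z9.25
G1 X0.00 Y0.00 E0.2079
G1 X0.52 Y0.62 E0.2289
G1 X1.77 Y-1.78 E0.2992
G1 X5.95 Y-3.10 E0.4131
G1 X9.84 Y-1.08 E0.5270
G1 X11.16 Y3.11 E0.6412
G1 X9.13 Y7.00 E0.7552
G1 X4.95 Y8.32 E0.8691
G1 X4.42 Y8.04 E0.8847
G1 X-0.34 Y12.04 E1.0462
G1 X-6.13 Y5.14 E1.2803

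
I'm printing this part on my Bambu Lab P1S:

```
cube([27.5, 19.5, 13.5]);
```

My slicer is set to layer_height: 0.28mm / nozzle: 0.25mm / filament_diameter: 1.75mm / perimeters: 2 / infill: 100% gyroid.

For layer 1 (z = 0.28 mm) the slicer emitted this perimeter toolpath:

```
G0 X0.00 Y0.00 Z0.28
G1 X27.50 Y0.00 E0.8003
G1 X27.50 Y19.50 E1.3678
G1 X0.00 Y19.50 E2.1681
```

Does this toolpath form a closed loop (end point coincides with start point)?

no

Start point (G0): (0.00, 0.00). End point (last G1): the path does not return to the start — open.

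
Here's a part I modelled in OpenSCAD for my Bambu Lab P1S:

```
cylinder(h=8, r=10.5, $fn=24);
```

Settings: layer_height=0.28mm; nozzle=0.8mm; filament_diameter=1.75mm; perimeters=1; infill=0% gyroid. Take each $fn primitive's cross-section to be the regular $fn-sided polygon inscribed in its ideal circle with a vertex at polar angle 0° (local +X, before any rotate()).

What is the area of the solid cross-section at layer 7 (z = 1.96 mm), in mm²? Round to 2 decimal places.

At z = 1.96 mm: the r=10.5 cylinder contributes a regular 24-gon of circumradius 10.5 (area = (24/2)·10.500²·sin(360°/24) = 342.42 mm²). Overall, the cross-section is a single solid region. Net area = 342.42 mm².

342.42 mm²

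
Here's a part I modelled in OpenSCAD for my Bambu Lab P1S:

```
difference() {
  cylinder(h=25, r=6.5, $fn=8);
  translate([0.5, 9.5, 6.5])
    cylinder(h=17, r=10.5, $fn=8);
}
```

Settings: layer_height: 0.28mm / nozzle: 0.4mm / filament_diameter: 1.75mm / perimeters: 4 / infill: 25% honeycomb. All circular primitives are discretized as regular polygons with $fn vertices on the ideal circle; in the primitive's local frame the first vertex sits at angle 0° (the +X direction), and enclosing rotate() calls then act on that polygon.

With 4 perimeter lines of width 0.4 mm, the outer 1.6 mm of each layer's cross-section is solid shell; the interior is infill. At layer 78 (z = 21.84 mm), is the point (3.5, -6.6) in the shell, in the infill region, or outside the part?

At z = 21.84 mm: the cylinder: section is a regular 8-gon, circumradius r=6.5; the r=10.5 cylinder at (0.5, 9.5) contributes a regular 8-gon of circumradius 10.5; After the difference (first − rest): starting from the r=6.5 cylinder, the r=10.5 cylinder at (0.5, 9.5) partially overlaps it — only the 56.17 mm² overlap (of its 311.83 mm²) is removed, clipping the outline — 1 connected region. Overall, the cross-section is a single solid region. The nearest boundary edge runs (4.60, -4.60)→(-0.00, -6.50); distance from the point to it = 1.43 mm. The point is not inside any of the regions above, so it lies outside the cross-section (1.43 mm from the nearest boundary).

outside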